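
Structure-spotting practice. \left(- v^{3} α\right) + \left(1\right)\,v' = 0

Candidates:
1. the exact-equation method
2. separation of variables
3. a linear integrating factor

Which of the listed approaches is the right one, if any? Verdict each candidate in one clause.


Technique: separation of variables — the derivative equals a pure function of α (namely α) times a pure function of v (namely v^{3}); divide and integrate each side.
- the exact-equation method — the mixed partial derivatives differ, so the left side is not a total differential.
- separation of variables: applicable, and directly so.
- a linear integrating factor: a nonlinear term in the unknown puts this outside the integrating-factor template.


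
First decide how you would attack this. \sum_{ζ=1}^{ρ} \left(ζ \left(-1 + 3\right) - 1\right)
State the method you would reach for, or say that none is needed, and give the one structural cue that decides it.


Method: no special technique — Faulhaber territory: sum each constant-multiple power of ζ with its closed-form formula, no trick required.


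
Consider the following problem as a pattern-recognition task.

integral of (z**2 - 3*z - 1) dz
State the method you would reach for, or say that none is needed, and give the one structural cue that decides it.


Verdict: no special technique — the integrand is a sum of constant multiples of powers of z — integrate term by term.


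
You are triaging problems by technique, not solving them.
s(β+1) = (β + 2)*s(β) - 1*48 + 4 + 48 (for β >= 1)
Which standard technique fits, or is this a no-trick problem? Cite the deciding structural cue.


Verdict: a summation factor — with the index-dependent coefficient β + 2, dividing by the cumulative product turns the left side into a pure difference.


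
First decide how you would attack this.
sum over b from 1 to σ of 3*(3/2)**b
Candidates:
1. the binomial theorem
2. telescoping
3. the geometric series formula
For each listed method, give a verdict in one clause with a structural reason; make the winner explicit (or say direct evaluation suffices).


Best approach: the geometric series formula — term-over-term division gives 3/2 every time — index-free ratio, geometric sum formula applies.
- the binomial theorem — the terms lack the binomial-coefficient-weighted complementary-power pattern of an expansion.
- telescoping — the terms as presented offer no neighboring cancellation — a telescoping rewrite may exist, but the displayed structure does not hand one over.
- the geometric series formula: applies; the problem has the shape this method handles.


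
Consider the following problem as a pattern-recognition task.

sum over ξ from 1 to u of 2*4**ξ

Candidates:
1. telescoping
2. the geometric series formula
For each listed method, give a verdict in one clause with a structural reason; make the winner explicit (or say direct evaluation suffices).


Technique: the geometric series formula — the ratio of consecutive terms is the constant 4, independent of the index — a geometric sum.
- telescoping — neither a shifted-difference shape nor integer-spaced poles are present.
- the geometric series formula — yes, a natural case for it.


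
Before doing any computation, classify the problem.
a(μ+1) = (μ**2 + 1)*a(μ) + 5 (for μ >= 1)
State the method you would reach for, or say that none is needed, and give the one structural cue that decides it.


Method: a summation factor — rescale the sequence by the product of the weights μ**2 + 1 so far — the recurrence collapses to a plain running sum.


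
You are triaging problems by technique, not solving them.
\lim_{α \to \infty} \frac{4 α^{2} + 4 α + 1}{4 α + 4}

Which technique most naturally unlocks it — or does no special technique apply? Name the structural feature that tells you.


Best approach: dominant-term comparison — at large α only the top-degree terms survive; compare the leading terms and the limit falls out. l'Hôpital's at-infinity variant applies to the expression viewed as a single quotient; the leading-term comparison is the direct route.


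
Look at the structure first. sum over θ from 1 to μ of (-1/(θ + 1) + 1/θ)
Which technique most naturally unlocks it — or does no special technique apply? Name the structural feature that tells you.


Diagnosis: telescoping — a difference of consecutive values of one function (1/θ at one index and the next) — telescoping by construction.


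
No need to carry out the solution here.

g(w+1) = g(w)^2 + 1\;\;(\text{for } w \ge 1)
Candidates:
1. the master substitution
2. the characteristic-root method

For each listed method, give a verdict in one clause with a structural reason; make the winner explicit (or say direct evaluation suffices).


Method: no special technique — the recurrence is nonlinear in the sequence values; study it directly, no linear machinery applies.
- the master substitution: the recursion shifts the index rather than dividing it.
- the characteristic-root method: nonlinearity rules out exponential-mode superposition from the start.


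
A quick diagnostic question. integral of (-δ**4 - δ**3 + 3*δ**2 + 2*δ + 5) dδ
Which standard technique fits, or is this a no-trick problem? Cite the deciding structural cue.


Technique: no special technique — a term-by-term power-rule job in δ; no substitution or rearrangement earns its keep here.


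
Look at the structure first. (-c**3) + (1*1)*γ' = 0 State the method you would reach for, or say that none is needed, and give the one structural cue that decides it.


Technique: no special technique — the slope is a function of c alone, so integrate both sides directly.


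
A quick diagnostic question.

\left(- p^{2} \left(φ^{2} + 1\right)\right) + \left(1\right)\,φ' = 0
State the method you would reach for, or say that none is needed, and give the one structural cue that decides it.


Method: separation of variables — one side of the product carries the independent variable, the other the unknown — the textbook separation shape.


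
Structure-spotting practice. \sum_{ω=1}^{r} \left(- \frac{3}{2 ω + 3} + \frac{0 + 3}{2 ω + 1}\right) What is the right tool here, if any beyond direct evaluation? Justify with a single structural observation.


Diagnosis: telescoping — the piece each term subtracts is \frac{0 + 3}{2 ω + 1} advanced by one index, and it reappears with a plus sign leading the following term — the sum collapses to its boundary terms.


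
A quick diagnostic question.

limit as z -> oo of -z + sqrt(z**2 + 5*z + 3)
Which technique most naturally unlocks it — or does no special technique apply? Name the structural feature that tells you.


Verdict: conjugate multiplication — two divergent pieces with a minus sign between them and a radical in the mix: rationalize sqrt(z**2 + 5*z + 3) - z before any limit law applies.


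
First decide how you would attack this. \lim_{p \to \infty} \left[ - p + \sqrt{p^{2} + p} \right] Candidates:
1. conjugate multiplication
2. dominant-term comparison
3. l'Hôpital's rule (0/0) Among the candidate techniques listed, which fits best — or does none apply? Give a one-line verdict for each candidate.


Method: conjugate multiplication — infinity minus infinity with a radical in play — multiply by the conjugate so the divergences of \sqrt{p^{2} + p} and p annihilate.
- conjugate multiplication — yes — fits the structure here.
- dominant-term comparison — this is not a rational comparison of growth rates at infinity.
- l'Hôpital's rule (0/0): substitution produces ∞ − ∞ rather than a vanishing quotient; the rule needs a 0/0 ratio to act on.


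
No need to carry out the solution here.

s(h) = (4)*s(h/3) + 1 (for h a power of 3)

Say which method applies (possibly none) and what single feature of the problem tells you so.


Method: the master substitution — the recursive call is at index h/3 rather than a shift, a divide-and-conquer shape — substituting h = 3^m linearizes it.


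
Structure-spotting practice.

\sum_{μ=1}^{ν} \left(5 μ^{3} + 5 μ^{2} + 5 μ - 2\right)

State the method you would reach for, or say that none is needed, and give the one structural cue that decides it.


Verdict: no special technique — with only polynomial terms in μ present, the classical sum-of-powers identities are all you need.


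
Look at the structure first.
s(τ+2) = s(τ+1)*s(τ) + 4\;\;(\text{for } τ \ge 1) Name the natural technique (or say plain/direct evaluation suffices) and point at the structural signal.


Diagnosis: no special technique — nonlinear feedback in the recursion rules out every root- or factor-based technique.


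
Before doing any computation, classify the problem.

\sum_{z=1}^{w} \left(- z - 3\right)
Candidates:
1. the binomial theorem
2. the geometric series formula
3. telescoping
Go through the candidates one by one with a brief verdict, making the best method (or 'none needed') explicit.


Method: no special technique — every summand is a constant multiple of a power of z — apply the standard power-sum identities one degree at a time.
- the binomial theorem: no binomial coefficients pair with matched powers.
- the geometric series formula — the term-to-term ratio changes with the index, so the geometric formula cannot close it.
- telescoping — in the displayed form, no term reappears at a neighboring index to cancel against.


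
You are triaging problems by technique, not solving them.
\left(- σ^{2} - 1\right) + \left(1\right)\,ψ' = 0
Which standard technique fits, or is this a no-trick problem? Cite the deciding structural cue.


Verdict: no special technique — solved for the derivative, ψ never appears on the right — this is a direct integration in σ, not a differential-equations problem at heart.


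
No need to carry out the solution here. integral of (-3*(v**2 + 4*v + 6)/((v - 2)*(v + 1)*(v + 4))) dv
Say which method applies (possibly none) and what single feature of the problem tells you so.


Technique: partial fractions — a proper rational integrand whose denominator splits into simpler factors — decompose into partial fractions first.


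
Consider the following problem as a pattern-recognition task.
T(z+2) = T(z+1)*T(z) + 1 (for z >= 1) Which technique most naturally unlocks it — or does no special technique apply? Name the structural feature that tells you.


Verdict: no special technique — the recurrence is nonlinear in the sequence values; study it directly, no linear machinery applies.


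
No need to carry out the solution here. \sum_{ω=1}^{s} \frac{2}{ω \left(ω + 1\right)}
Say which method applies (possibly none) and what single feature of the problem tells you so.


Method: telescoping — \frac{2}{ω \left(ω + 1\right)} is a collapsed telescope: expand it into simple fractions to see the cancellation.


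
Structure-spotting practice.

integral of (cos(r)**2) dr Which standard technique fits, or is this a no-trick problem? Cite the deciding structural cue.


Diagnosis: a trigonometric identity — an even power like cos(r)**2 flattens under the half-angle identity into first-degree cosines you can integrate directly.


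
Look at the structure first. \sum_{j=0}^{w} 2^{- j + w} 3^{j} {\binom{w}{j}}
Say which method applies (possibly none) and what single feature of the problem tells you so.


Verdict: the binomial theorem — the binomial coefficients weight matched powers of 3 and 2, which is exactly the expansion of a binomial power.


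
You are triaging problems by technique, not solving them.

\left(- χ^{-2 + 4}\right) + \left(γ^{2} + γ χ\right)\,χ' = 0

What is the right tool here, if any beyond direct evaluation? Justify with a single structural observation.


Technique: the homogeneous substitution — the slope is degree-zero homogeneous: the ratio substitution v = χ/γ collapses it. Suitably rearranged — at times with the variables' roles exchanged — this doubles as a Bernoulli equation; the homogeneous reading needs no such setup.


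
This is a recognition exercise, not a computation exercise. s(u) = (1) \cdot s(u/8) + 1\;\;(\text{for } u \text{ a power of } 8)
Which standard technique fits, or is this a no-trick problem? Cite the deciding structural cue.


Verdict: the master substitution — treat m = log base 8 of u as the new clock: one recursion step advances m by one while u scales by 8.


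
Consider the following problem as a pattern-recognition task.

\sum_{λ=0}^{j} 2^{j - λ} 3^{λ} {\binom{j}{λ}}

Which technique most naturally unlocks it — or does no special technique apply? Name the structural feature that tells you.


Verdict: the binomial theorem — binomial coefficients against complementary powers of 3 and 2: recognize the binomial expansion and resum.


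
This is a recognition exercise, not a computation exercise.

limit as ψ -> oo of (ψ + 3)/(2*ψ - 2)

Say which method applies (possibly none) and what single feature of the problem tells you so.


Technique: dominant-term comparison — as ψ grows, only the highest-degree terms matter — compare leading terms and read the limit off. As a single quotient, the ∞/∞ shape would yield to repeated differentiation as well — the growth comparison gets there in one look.


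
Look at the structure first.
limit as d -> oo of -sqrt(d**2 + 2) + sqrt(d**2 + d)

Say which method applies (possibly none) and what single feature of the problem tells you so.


Technique: conjugate multiplication — divergence minus divergence hides a finite answer — expose it by pairing sqrt(d**2 + d) - sqrt(d**2 + 2) with its conjugate.


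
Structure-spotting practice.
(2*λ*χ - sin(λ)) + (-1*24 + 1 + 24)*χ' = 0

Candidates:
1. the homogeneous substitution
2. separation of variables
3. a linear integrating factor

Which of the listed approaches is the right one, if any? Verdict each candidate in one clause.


Technique: a linear integrating factor — the unknown enters only to the first power against a nonzero forcing term — the integrating-factor template applies directly.
- the homogeneous substitution — rescaling both variables together changes the slope, so no ratio substitution collapses it.
- separation of variables — the two dependences are entangled, not a clean product of one-variable pieces.
- a linear integrating factor — applies; the problem has the shape this method handles.


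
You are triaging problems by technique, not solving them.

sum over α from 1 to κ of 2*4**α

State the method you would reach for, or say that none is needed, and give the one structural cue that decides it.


Verdict: the geometric series formula — term-over-term division gives 4 every time — index-free ratio, geometric sum formula applies.


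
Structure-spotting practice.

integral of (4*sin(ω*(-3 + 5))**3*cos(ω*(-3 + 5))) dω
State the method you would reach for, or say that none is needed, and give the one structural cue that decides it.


Verdict: u-substitution — collected, the integrand has one factor that is, up to a constant, the derivative of an inner expression the rest depends on — substitute for that inner expression.


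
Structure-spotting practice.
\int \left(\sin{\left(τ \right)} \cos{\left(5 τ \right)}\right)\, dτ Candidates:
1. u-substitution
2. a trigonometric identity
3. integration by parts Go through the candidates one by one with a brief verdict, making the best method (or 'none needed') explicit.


Diagnosis: a trigonometric identity — \sin{\left(τ \right)} \cos{\left(5 τ \right)} is a beat pattern — rewrite the product as a sum of single-frequency waves before integrating.
- u-substitution — no subexpression of the integrand serves as a whole-integral substitution inner — individual terms may offer their own, but none carries its derivative as a factor of the full integrand; a working change of variable would have to be constructed from outside the expression.
- a trigonometric identity: applies; the problem has the shape this method handles.
- integration by parts: not the fit here: there is no polynomial factor to ladder down — parts can still close the trigonometric product by recursion, though the identity rewrite is the direct route.


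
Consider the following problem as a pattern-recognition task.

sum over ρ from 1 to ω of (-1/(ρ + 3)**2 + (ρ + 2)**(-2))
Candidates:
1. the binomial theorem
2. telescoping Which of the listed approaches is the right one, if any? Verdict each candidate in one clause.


Diagnosis: telescoping — the summand is (ρ + 2)**(-2) minus the same expression shifted by one, so consecutive terms cancel in pairs.
- the binomial theorem: no binomial coefficients pair with matched powers.
- telescoping — yes — fits the structure here.


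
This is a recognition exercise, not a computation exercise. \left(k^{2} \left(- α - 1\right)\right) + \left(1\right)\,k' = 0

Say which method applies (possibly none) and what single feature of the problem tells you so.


Best approach: separation of variables — solved for the derivative, the right side splits multiplicatively into a function of each variable alone — divide and integrate each side.


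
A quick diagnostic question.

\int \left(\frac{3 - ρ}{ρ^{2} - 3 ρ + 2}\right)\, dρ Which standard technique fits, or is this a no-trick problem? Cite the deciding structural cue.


Best approach: partial fractions — ρ^{2} - 3 ρ + 2 splits into linear pieces, so the quotient is a sum of simple fractions — decompose before integrating.


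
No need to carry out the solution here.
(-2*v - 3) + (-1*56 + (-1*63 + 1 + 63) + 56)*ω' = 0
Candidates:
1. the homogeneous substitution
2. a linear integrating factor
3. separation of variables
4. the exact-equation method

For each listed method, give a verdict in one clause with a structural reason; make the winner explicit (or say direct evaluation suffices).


Method: no special technique — the slope is a function of v alone, so integrate both sides directly.
- the homogeneous substitution: the slope is not a function of the ratio of the variables alone.
- a linear integrating factor: with the unknown absent the integrating factor is a formality; direct integration is the working structure.
- separation of variables: separation is only trivially available — with the unknown absent from the slope this is a direct integration, not a separation problem.
- the exact-equation method: no dependence on the unknown anywhere: exactness is a label without content here.


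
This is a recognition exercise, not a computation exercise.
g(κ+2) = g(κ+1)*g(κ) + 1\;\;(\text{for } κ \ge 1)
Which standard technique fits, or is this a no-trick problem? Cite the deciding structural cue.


Technique: no special technique — the new term depends nonlinearly on the old ones, which disqualifies every superposition-based technique.


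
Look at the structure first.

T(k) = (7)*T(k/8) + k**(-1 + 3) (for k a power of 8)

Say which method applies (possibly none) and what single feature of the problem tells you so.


Verdict: the master substitution — divide-the-index recursion (k/8 inside the call) straightens out once the index is rewritten as 8^m.


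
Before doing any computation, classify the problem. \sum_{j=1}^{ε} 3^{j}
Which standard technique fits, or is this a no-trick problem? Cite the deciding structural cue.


Best approach: the geometric series formula — each summand is the previous one scaled by 3; that constant multiplier is itself the geometric structure.


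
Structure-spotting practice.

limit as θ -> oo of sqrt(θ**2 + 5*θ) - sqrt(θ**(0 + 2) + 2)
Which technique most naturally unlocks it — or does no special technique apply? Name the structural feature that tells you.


Best approach: conjugate multiplication — infinity minus infinity with a radical in play — multiply by the conjugate so the divergences of sqrt(θ**2 + 5*θ) and sqrt(θ**(0 + 2) + 2) annihilate.


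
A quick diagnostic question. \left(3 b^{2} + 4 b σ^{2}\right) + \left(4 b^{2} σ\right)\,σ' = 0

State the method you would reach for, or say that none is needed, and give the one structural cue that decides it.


Verdict: the exact-equation method — equality of cross partials is the green light — assemble the potential function term by term.


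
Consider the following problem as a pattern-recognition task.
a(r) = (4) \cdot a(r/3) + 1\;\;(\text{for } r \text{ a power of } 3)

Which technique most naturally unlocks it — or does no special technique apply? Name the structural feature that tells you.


Method: the master substitution — the argument shrinks by the factor 3, so measure the index on a logarithmic scale and the recursion becomes a shift.


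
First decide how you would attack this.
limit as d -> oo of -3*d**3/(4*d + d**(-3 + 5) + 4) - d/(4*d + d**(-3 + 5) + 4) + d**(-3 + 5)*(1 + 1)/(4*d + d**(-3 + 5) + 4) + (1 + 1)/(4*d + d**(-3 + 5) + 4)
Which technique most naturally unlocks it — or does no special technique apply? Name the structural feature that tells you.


Best approach: dominant-term comparison — at large d only the top-degree terms survive; compare the leading terms and the limit falls out. As a single quotient, the ∞/∞ shape would yield to repeated differentiation as well — the growth comparison gets there in one look.


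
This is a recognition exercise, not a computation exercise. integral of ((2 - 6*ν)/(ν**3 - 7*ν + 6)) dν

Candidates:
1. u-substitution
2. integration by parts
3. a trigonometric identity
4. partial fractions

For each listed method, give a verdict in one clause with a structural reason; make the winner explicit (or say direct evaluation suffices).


Diagnosis: partial fractions — with ν**3 - 7*ν + 6 factorable and the degree on top strictly smaller, simple-fraction decomposition is immediate.
- u-substitution — no subexpression of the integrand serves as a whole-integral substitution inner — individual terms may offer their own, but none carries its derivative as a factor of the full integrand; a working change of variable would have to be constructed from outside the expression.
- integration by parts — the nonconstant-polynomial-times-standard-kernel pattern (an exp, sine, cosine, or logarithm partner) is absent.
- a trigonometric identity — no sine or cosine appears, so there is nothing for a trigonometric identity to act on.
- partial fractions: yes, a natural case for it.


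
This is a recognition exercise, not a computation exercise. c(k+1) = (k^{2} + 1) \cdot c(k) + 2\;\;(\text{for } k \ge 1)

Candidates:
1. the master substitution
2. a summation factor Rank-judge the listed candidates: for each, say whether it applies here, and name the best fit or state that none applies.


Best approach: a summation factor — rescale the sequence by the product of the weights k^{2} + 1 so far — the recurrence collapses to a plain running sum.
- the master substitution — this is shift-type recursion, outside the divide-and-conquer template.
- a summation factor — yes, a natural case for it.


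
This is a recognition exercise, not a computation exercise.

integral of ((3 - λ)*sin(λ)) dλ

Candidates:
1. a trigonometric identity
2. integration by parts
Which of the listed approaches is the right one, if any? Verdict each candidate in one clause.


Diagnosis: integration by parts — a polynomial 3 - λ against the kernel sin(λ) is the signature bounded-ladder case for integration by parts.
- a trigonometric identity — the trigonometric factor has no even power to reduce and no cross-frequency product to convert — the standard power-reduction and product-to-sum identities do not engage it.
- integration by parts: yes — fits the structure here.


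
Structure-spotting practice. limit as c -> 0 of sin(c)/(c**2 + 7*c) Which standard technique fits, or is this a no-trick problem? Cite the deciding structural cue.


Method: l'Hôpital's rule (0/0) — both numerator and denominator vanish at 0: the genuine 0/0 indeterminate that l'Hôpital exists for. A local series expansion at the point resolves it as well; the rule is the packaged version of that step.


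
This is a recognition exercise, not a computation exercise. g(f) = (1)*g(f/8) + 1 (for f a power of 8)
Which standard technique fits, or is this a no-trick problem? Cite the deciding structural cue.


Method: the master substitution — recursion at f/8 is multiplicative in the index; logarithmic reindexing via f = 8^m linearizes it.


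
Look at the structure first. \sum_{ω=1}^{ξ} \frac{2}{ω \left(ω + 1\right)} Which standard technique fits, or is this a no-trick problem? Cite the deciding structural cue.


Verdict: telescoping — one partial-fraction pass turns \frac{2}{ω \left(ω + 1\right)} into a shifted difference, and shifted differences telescope.


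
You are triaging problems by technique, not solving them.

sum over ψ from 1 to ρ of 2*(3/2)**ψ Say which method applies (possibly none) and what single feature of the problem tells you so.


Technique: the geometric series formula — consecutive terms stand in a fixed index-free ratio — the geometric sum formula closes it.


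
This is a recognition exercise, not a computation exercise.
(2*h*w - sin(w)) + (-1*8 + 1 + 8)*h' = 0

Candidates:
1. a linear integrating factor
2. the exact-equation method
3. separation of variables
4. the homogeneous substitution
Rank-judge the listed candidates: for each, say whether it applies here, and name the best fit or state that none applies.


Method: a linear integrating factor — linear in the unknown with genuine forcing: multiply through by the exponential of the integrated coefficient and the left side closes into one derivative.
- a linear integrating factor: applies; the problem has the shape this method handles.
- the exact-equation method — the mixed-partials test fails on this split — it is not an exact differential as presented.
- separation of variables: no division isolates the independent variable from the unknown.
- the homogeneous substitution: the ratio substitution does not collapse this equation.


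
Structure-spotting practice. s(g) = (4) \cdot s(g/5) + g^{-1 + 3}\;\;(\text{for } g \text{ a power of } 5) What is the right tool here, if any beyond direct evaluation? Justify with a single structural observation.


Technique: the master substitution — the argument shrinks by the factor 5, so measure the index on a logarithmic scale and the recursion becomes a shift.


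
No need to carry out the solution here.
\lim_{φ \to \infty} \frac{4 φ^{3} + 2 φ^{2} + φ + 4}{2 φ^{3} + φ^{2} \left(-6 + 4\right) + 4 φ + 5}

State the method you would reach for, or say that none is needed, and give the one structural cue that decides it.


Best approach: dominant-term comparison — divide by the highest power of φ present: lower-order terms vanish and the dominant ratio remains. Differentiating the expression as a single quotient would eventually settle it as well; matching dominant growth settles it immediately.


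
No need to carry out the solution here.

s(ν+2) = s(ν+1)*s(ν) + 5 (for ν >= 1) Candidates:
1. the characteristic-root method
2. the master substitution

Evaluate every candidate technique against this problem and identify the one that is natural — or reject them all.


Diagnosis: no special technique — the sequence value feeds back through itself nonlinearly — linear superposition fails, and every superposition-based closed form fails with it.
- the characteristic-root method — nonlinearity rules out exponential-mode superposition from the start.
- the master substitution: the recursion shifts the index rather than dividing it.


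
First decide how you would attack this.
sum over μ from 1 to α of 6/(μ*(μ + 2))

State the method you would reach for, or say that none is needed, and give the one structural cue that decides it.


Method: telescoping — integer-spaced poles in 6/(μ*(μ + 2)) are the telescoping signature in disguise.


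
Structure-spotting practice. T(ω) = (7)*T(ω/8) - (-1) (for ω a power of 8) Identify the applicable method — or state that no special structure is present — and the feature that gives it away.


Diagnosis: the master substitution — treat m = log base 8 of ω as the new clock: one recursion step advances m by one while ω scales by 8.


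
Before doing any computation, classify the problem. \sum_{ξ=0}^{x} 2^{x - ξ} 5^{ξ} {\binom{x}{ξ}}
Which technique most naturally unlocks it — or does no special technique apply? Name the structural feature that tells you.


Best approach: the binomial theorem — the binomial coefficients weight matched powers of 5 and 2, which is exactly the expansion of a binomial power.


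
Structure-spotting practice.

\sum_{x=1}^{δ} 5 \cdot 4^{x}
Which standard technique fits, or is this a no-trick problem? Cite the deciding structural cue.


Diagnosis: the geometric series formula — consecutive terms stand in a fixed index-free ratio — the geometric sum formula closes it.


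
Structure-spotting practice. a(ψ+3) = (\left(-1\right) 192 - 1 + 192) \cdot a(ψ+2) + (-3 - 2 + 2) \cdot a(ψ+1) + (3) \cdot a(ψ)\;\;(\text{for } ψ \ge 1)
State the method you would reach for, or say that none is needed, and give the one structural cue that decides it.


Technique: the characteristic-root method — this is the constant-coefficient homogeneous case — the whole solution in ψ reduces to a polynomial's roots.


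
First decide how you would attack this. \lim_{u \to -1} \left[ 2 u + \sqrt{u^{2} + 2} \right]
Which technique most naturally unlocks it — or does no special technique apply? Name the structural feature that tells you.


Technique: no special technique — the expression is continuous at -1 — substitute and evaluate; no indeterminate form appears.


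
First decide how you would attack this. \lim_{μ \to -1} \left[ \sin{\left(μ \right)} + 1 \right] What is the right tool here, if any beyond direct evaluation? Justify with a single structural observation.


Method: no special technique — the function is continuous at -1; evaluation is itself the limit, no machinery required.


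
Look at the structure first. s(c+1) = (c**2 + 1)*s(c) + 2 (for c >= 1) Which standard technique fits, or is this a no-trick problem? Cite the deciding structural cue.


Method: a summation factor — one step of memory with a weight c**2 + 1 that changes as the index grows — the summation-factor construction is built for this.


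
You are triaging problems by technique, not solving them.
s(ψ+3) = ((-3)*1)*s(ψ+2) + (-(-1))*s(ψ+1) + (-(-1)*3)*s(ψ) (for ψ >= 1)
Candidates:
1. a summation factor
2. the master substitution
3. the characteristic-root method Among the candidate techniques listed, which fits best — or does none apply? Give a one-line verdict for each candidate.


Method: the characteristic-root method — no index-dependence in the weights and nothing inhomogeneous: classic characteristic-equation setup.
- a summation factor: a summation factor telescopes one-step recursions; this one carries higher-order memory.
- the master substitution — the recursion steps by a constant offset, so exponential reindexing is pointless.
- the characteristic-root method — applies; the problem has the shape this method handles.


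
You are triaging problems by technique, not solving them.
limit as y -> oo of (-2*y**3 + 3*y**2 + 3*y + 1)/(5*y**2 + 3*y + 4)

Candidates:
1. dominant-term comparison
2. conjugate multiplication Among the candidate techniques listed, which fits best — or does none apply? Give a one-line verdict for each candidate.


Verdict: dominant-term comparison — divide by the highest power of y present: lower-order terms vanish and the dominant ratio remains.
- dominant-term comparison: applies; the problem has the shape this method handles.
- conjugate multiplication — multiplying by a conjugate would not remove any indeterminacy here.


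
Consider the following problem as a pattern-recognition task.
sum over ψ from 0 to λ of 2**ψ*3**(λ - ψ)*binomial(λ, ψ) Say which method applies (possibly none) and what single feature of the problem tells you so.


Diagnosis: the binomial theorem — the binomial coefficients weight matched powers of 2 and 3, which is exactly the expansion of a binomial power.


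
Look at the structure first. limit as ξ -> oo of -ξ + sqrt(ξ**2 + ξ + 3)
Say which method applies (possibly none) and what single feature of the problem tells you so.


Verdict: conjugate multiplication — an infinity-minus-infinity difference with a surviving radical — multiply by the conjugate to cancel the divergence.


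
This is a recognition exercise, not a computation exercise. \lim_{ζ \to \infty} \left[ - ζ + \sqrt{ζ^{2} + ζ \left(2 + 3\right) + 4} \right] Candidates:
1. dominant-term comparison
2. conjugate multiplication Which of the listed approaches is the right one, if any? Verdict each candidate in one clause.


Verdict: conjugate multiplication — the difference \sqrt{ζ^{2} + ζ \left(2 + 3\right) + 4} - ζ is an ∞ − ∞ stalemate; its conjugate partner breaks the tie.
- dominant-term comparison — no dominant power emerges to decide the limit by degree comparison.
- conjugate multiplication — a fit — the right tool for this form.


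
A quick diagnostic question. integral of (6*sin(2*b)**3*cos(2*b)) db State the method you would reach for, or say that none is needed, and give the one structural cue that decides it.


Method: u-substitution — viewed as a product, the integrand is a composition evaluated at sin(2*b) times (a constant multiple of) that inner expression's derivative, so u = sin(2*b) makes it elementary.


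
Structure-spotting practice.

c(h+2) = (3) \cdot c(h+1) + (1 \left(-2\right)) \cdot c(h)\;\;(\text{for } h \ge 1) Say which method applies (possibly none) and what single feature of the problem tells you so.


Technique: the characteristic-root method — because shifting h leaves the equation's coefficients unchanged, exponential trials reduce it to algebra.


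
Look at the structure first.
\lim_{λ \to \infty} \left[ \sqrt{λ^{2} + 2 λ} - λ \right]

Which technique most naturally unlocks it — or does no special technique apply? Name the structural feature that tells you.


Technique: conjugate multiplication — \sqrt{λ^{2} + 2 λ} and λ both blow up, but their difference is tame once the conjugate rationalizes it.


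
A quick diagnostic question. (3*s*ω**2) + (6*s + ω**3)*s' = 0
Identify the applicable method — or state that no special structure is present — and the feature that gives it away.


Verdict: the exact-equation method — this form is already the differential of something: the matching mixed partials of 3*s*ω**2 and 6*s + ω**3 prove it.


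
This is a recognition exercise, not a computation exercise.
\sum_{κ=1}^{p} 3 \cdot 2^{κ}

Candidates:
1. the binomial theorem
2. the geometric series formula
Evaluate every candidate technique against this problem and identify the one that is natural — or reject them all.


Diagnosis: the geometric series formula — term-over-term division gives 2 every time — index-free ratio, geometric sum formula applies.
- the binomial theorem — the terms do not reassemble into a binomial power.
- the geometric series formula: applicable, and directly so.


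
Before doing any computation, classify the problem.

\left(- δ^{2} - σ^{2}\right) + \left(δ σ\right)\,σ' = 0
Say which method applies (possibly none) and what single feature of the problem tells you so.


Diagnosis: the homogeneous substitution — scaling δ and σ together leaves the slope fixed — it depends only on σ/δ, so substitute the ratio. A Bernoulli rewrite works here as the equation stands — the homogeneous substitution is the more immediate reading.


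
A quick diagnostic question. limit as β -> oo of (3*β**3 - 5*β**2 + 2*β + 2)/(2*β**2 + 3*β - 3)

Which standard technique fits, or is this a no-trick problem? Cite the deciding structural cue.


Diagnosis: dominant-term comparison — as β grows, only the highest-degree terms matter — compare leading terms and read the limit off. As a single quotient, the ∞/∞ shape would yield to repeated differentiation as well — the growth comparison gets there in one look.


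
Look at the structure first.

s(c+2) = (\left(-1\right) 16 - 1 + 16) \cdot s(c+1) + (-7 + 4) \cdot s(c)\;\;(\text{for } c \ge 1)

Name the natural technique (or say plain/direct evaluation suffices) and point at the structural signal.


Best approach: the characteristic-root method — linear, homogeneous, constant coefficients: solutions of the form r^c exist — find the roots of the characteristic polynomial.


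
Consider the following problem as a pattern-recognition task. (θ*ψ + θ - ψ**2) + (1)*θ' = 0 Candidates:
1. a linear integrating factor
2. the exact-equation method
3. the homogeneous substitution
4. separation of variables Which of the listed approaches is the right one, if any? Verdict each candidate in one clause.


Diagnosis: a linear integrating factor — linear in the unknown with genuine forcing: multiply through by the exponential of the integrated coefficient and the left side closes into one derivative.
- a linear integrating factor — a fit — the right tool for this form.
- the exact-equation method — no potential function has this form as its differential, as written.
- the homogeneous substitution — the slope does not depend on the ratio of the variables alone.
- separation of variables: the two dependences are entangled, not a clean product of one-variable pieces.


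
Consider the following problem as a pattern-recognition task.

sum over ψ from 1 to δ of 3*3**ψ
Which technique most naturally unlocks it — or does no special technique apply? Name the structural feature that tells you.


Best approach: the geometric series formula — term-over-term division gives 3 every time — index-free ratio, geometric sum formula applies.


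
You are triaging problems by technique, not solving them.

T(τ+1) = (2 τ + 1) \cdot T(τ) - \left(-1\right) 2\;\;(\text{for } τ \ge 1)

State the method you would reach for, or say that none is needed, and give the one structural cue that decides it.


Verdict: a summation factor — an index-dependent multiplier 2 τ + 1 rules out characteristic roots; a summation factor converts it to a pure difference.


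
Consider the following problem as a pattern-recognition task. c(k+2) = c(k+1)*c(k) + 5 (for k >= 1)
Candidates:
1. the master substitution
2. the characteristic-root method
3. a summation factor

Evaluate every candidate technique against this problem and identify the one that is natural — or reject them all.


Diagnosis: no special technique — once the recursion is nonlinear, characteristic roots, master substitutions, and summation factors are all off the table.
- the master substitution — with no divided-index recursive call, reindexing by powers of a base buys nothing.
- the characteristic-root method: nonlinearity rules out exponential-mode superposition from the start.
- a summation factor — no summation factor applies — the rule is not linear in the sequence values.


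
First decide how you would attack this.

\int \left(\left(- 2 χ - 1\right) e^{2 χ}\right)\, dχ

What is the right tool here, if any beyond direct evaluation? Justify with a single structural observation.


Verdict: integration by parts — - 2 χ - 1 dies after finitely many derivatives while e^{2 χ} cycles under integration — the tabular/parts setup.


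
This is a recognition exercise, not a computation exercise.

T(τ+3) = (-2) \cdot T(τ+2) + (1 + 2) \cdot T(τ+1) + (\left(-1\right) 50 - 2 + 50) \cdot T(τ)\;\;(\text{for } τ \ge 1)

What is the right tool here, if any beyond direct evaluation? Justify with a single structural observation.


Verdict: the characteristic-root method — try a geometric ansatz r^τ: constant coefficients turn the recurrence into one polynomial equation in r.
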